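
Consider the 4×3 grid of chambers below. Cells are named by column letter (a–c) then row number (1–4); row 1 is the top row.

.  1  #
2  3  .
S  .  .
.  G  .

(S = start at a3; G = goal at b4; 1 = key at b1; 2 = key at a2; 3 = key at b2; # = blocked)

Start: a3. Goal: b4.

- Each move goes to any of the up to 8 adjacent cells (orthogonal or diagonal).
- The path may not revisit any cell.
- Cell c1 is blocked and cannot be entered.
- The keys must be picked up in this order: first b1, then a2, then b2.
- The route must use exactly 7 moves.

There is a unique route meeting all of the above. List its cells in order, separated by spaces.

a3 b3 c2 b1 a2 b2 c3 b4

The waypoints must appear in the order b1, a2, b2, with no cell reused.
Route from a3: right to b3, up-right to c2, up-left to b1, down-left to a2, right to b2, down-right to c3, down-left to b4 — 7 moves in all.
Check: order respected (1 at step 3, 2 at step 4, 3 at step 5); 7 moves as required.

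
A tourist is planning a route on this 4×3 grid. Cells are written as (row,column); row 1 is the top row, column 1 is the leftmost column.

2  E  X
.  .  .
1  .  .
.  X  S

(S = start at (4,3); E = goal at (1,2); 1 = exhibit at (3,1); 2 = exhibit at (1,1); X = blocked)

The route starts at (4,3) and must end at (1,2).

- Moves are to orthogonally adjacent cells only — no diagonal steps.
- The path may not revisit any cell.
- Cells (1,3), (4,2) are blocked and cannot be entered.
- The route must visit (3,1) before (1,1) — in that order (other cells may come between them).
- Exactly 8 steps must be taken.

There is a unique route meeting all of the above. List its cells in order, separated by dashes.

The waypoints must appear in the order (3,1), (1,1), with no cell reused.
Route from (4,3): up 2 to (2,3), left 1 to (2,2), down 1 to (3,2), left 1 to (3,1), up 2 to (1,1), right 1 to (1,2) — 8 moves in all.
Check: order respected (1 at step 5, 2 at step 7); 8 moves as required.

(4,3) - (3,3) - (2,3) - (2,2) - (3,2) - (3,1) - (2,1) - (1,1) - (1,2)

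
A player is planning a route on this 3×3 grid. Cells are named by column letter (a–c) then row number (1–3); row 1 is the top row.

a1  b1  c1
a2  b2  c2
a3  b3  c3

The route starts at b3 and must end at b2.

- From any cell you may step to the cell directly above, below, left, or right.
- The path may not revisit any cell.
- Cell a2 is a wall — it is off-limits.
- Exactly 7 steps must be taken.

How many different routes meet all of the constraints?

0

Need simple routes of exactly 7 moves from b3 to b2 (Manhattan distance 1, so 3 moves are spent on a detour and 3 undoing it).
No route satisfies every constraint, so the count is 0.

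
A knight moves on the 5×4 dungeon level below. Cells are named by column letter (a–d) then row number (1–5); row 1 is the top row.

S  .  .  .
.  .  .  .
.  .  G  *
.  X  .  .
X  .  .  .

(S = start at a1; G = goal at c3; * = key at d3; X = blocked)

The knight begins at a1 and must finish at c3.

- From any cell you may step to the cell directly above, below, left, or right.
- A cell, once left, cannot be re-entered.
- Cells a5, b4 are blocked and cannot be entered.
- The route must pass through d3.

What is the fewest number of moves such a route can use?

Any route passes through d3 somewhere between a1 and c3. Summing Manhattan distances along the two legs (a1 → d3 → c3) gives a lower bound of 5 + 1 = 6 moves.
A route of 6 moves achieves this: a1 → a2 → b2 → c2 → d2 → d3 → c3.
Since 6 matches the lower bound, it is optimal.

6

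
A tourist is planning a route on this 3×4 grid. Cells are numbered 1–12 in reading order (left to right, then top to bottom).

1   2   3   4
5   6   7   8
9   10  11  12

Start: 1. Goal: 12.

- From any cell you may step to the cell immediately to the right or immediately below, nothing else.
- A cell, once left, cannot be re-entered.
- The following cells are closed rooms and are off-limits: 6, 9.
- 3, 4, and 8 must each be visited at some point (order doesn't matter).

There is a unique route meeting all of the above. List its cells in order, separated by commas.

1, 2, 3, 4, 8, 12

Moves only go right or down, so the column and row indices never decrease.
Route from 1: 3× right (reaching 4), 2× down (reaching 12) — 5 moves in all.
Check: all required cells visited.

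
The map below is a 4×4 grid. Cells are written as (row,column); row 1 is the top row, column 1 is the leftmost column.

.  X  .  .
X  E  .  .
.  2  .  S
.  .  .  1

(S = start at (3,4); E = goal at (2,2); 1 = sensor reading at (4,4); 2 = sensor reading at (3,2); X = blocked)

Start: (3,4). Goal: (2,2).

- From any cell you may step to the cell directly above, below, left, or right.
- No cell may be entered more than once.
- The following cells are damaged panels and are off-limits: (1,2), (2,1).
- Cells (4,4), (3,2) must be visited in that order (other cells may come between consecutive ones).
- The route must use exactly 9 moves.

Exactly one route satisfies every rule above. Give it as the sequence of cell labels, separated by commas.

The waypoints must appear in the order (4,4), (3,2), with no cell reused.
Route from (3,4): down 1 to (4,4), left 3 to (4,1), up 1 to (3,1), right 2 to (3,3), up 1 to (2,3), left 1 to (2,2) — 9 moves in all.
Check: order respected (1 at step 1, 2 at step 6); 9 moves as required.

(3,4), (4,4), (4,3), (4,2), (4,1), (3,1), (3,2), (3,3), (2,3), (2,2)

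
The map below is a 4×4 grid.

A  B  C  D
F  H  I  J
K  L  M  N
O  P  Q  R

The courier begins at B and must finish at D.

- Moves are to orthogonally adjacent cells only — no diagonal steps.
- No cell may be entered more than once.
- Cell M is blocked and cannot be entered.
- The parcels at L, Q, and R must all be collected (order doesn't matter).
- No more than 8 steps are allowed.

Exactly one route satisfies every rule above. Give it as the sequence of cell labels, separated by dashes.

B - H - L - P - Q - R - N - J - D

The budget equals the shortest possible length, so every move has to be on a shortest route through the required cells.
Route from B: down 3 to P, right 2 to R, up 3 to D — 8 moves in all.
Check: all required cells visited; 8 ≤ 8 moves.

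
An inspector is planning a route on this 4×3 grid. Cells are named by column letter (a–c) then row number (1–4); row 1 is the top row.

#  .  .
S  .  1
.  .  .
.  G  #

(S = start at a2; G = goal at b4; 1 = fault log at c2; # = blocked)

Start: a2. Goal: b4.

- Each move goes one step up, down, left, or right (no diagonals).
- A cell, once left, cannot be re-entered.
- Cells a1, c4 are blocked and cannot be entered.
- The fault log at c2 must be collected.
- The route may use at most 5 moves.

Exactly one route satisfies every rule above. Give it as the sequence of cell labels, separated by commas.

a2, b2, c2, c3, b3, b4

The budget equals the shortest possible length, so every move has to be on a shortest route through the required cells.
Route from a2: right 2 to c2, down 1 to c3, left 1 to b3, down 1 to b4 — 5 moves in all.
Check: all required cells visited; 5 ≤ 5 moves.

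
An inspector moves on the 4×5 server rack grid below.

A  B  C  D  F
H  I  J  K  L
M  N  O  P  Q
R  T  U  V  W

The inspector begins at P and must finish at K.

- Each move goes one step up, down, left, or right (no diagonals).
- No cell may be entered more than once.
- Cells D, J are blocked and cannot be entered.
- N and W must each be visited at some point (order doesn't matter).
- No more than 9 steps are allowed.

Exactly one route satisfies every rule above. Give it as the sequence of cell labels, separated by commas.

The 9-move cap with required stops at N, W leaves no slack for detours.
Route from P: 2× left (reaching N), down to T, 3× right (reaching W), 2× up (reaching L), left to K — 9 moves in all.
Check: all required cells visited; 9 ≤ 9 moves.

P, O, N, T, U, V, W, Q, L, K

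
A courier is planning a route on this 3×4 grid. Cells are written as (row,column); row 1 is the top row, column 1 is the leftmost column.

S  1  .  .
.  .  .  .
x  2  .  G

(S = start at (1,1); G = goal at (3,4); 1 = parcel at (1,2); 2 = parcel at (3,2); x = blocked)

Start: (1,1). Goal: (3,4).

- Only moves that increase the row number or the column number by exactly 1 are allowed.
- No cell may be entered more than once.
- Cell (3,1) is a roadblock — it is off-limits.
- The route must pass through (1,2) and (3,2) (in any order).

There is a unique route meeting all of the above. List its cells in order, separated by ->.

(1,1) -> (1,2) -> (2,2) -> (3,2) -> (3,3) -> (3,4)

Moves only go right or down, so the column and row indices never decrease.
Route from (1,1): right 1 to (1,2), down 2 to (3,2), right 2 to (3,4) — 5 moves in all.
Check: all required cells visited.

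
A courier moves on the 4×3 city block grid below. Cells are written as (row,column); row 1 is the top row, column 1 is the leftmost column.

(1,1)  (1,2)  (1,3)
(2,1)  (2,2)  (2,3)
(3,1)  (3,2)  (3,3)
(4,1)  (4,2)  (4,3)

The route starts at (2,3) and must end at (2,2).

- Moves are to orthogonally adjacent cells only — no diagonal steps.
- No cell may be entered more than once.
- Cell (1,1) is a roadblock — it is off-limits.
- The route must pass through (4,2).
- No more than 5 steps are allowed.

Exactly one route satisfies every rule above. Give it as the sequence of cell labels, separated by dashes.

(2,3) - (3,3) - (4,3) - (4,2) - (3,2) - (2,2)

Any route must reach (4,2) and still end at (2,2) within 5 moves, so the order of the required stops is forced.
Route from (2,3): down 2 to (4,3), left 1 to (4,2), up 2 to (2,2) — 5 moves in all.
Check: all required cells visited; 5 ≤ 5 moves.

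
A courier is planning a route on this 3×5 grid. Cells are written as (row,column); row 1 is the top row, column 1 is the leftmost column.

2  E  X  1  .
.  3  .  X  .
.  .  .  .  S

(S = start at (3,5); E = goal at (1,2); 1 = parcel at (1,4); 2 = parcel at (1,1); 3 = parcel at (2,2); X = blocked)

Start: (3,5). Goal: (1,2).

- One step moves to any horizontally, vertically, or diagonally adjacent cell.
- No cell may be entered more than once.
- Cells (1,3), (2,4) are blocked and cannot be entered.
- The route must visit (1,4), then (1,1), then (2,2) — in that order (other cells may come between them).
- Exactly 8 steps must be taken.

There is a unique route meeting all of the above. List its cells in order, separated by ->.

The waypoints must appear in the order (1,4), (1,1), (2,2), with no cell reused.
Route from (3,5): up 1 to (2,5), up-left 1 to (1,4), down-left 2 to (3,2), up-left 1 to (2,1), up 1 to (1,1), down-right 1 to (2,2), up 1 to (1,2) — 8 moves in all.
Check: order respected (1 at step 2, 2 at step 6, 3 at step 7); 8 moves as required.

(3,5) -> (2,5) -> (1,4) -> (2,3) -> (3,2) -> (2,1) -> (1,1) -> (2,2) -> (1,2)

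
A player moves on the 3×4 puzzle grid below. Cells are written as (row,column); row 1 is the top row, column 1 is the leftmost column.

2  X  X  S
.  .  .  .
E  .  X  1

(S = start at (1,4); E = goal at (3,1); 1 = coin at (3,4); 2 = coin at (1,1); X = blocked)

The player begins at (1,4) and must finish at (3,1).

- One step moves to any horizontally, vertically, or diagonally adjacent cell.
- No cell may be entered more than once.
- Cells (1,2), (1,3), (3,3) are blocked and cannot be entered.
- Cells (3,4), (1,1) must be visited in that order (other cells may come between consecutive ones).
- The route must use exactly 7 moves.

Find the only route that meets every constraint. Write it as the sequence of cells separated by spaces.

The waypoints must appear in the order (3,4), (1,1), with no cell reused.
Route from (1,4): down 2 to (3,4), up-left 1 to (2,3), left 1 to (2,2), up-left 1 to (1,1), down 2 to (3,1) — 7 moves in all.
Check: order respected (1 at step 2, 2 at step 5); 7 moves as required.

(1,4) (2,4) (3,4) (2,3) (2,2) (1,1) (2,1) (3,1)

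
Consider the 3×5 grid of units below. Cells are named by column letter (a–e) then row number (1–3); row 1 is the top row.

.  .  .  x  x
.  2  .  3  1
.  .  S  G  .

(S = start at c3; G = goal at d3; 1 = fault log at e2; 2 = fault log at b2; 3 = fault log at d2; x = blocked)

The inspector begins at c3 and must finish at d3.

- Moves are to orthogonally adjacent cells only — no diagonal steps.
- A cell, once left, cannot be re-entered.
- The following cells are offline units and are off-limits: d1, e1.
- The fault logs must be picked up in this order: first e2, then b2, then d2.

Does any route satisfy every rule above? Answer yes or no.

no

Ignoring the required order, 6 revisit-free routes from c3 to d3 pass through all of e2, b2, and d2; the waypoint orders that occur are b2 → d2 → e2 (6) — never e2 → b2 → d2.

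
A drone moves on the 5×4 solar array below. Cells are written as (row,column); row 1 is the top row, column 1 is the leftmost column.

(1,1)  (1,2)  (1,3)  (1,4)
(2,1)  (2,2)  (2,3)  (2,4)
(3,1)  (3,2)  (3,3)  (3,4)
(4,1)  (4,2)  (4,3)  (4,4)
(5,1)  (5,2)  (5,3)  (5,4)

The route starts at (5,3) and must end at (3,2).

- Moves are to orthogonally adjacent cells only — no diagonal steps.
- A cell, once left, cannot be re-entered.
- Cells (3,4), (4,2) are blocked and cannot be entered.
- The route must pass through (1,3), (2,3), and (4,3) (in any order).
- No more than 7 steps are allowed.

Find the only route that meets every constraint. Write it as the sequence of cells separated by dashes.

The 7-move cap with required stops at (1,3), (2,3), (4,3) leaves no slack for detours.
Route from (5,3): 4× up (reaching (1,3)), left to (1,2), 2× down (reaching (3,2)) — 7 moves in all.
Check: all required cells visited; 7 ≤ 7 moves.

(5,3) - (4,3) - (3,3) - (2,3) - (1,3) - (1,2) - (2,2) - (3,2)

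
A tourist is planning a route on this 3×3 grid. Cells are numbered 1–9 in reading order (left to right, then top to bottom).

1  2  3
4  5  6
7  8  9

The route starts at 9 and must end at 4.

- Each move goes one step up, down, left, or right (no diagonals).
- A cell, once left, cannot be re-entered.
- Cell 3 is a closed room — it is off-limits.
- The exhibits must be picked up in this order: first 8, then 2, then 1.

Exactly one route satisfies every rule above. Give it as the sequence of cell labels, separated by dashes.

9 - 8 - 5 - 2 - 1 - 4

The waypoints must appear in the order 8, 2, 1, with no cell reused.
Route from 9: left to 8, 2× up (reaching 2), left to 1, down to 4 — 5 moves in all.
Check: order respected (8 at step 1, 2 at step 3, 1 at step 4).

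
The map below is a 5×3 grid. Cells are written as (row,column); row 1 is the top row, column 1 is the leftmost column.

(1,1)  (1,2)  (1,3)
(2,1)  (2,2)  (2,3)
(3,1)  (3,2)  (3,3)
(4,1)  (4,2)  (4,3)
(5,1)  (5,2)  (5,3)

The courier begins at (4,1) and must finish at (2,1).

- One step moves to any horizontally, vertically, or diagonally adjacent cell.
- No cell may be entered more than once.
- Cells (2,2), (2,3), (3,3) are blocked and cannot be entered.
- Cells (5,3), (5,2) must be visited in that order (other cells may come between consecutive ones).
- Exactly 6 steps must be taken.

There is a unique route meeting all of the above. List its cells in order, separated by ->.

The waypoints must appear in the order (5,3), (5,2), with no cell reused.
Route from (4,1): right to (4,2), down-right to (5,3), left to (5,2), up-right to (4,3), 2× up-left (reaching (2,1)) — 6 moves in all.
Check: order respected ((5,3) at step 2, (5,2) at step 3); 6 moves as required.

(4,1) -> (4,2) -> (5,3) -> (5,2) -> (4,3) -> (3,2) -> (2,1)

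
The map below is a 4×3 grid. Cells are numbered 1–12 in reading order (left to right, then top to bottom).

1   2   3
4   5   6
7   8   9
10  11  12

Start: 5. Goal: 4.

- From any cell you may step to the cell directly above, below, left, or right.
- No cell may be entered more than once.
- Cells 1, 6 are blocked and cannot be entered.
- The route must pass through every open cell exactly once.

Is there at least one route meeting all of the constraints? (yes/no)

no

Cell 3 has only one open neighbour but is neither the start nor the goal, so a Hamiltonian route would have to both enter and leave it through the same neighbour — impossible without revisiting.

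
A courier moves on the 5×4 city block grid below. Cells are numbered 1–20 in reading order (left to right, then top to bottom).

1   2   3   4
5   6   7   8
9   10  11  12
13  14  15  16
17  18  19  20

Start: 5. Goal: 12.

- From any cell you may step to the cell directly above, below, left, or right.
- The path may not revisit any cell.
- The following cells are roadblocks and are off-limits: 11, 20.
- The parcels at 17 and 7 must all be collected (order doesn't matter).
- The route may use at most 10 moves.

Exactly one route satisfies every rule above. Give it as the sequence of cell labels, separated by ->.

Any route must reach 17 and 7 and still end at 12 within 10 moves, so the order of the required stops is forced.
Route from 5: down 3 to 17, right 1 to 18, up 3 to 6, right 2 to 8, down 1 to 12 — 10 moves in all.
Check: all required cells visited; 10 ≤ 10 moves.

5 -> 9 -> 13 -> 17 -> 18 -> 14 -> 10 -> 6 -> 7 -> 8 -> 12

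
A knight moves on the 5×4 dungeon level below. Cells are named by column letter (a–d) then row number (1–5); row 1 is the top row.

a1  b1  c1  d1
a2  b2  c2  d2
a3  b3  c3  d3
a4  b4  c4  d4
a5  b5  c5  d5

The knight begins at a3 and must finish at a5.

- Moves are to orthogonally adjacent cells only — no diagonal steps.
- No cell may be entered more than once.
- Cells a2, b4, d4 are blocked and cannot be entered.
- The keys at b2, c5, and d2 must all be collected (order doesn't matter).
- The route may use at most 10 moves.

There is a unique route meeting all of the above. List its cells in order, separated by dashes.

a3 - b3 - b2 - c2 - d2 - d3 - c3 - c4 - c5 - b5 - a5

The 10-move cap with required stops at b2, c5, d2 leaves no slack for detours.
Route from a3: right to b3, up to b2, 2× right (reaching d2), down to d3, left to c3, 2× down (reaching c5), 2× left (reaching a5) — 10 moves in all.
Check: all required cells visited; 10 ≤ 10 moves.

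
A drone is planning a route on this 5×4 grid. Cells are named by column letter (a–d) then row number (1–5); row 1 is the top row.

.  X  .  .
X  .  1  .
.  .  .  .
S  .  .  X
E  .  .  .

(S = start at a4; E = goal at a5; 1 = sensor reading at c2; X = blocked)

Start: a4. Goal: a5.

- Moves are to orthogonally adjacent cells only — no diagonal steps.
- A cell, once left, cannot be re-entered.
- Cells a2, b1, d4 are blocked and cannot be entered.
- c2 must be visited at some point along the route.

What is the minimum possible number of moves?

9

Any route passes through c2 somewhere between a4 and a5. Summing Manhattan distances along the two legs (a4 → c2 → a5) gives a lower bound of 4 + 5 = 9 moves.
A route of 9 moves achieves this: a4 → a3 → b3 → b2 → c2 → c3 → c4 → c5 → b5 → a5.
Since 9 matches the lower bound, it is optimal.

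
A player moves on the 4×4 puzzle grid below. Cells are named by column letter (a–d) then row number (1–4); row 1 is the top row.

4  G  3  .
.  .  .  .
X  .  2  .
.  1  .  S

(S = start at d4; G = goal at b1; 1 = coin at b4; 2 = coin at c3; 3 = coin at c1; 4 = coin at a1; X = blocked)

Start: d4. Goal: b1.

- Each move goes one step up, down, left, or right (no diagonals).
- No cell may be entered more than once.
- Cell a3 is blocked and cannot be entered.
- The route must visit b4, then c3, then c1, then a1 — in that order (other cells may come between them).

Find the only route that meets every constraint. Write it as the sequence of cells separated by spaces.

The waypoints must appear in the order b4, c3, c1, a1, with no cell reused.
Route from d4: left 2 to b4, up 1 to b3, right 2 to d3, up 2 to d1, left 1 to c1, down 1 to c2, left 2 to a2, up 1 to a1, right 1 to b1 — 13 moves in all.
Check: order respected (1 at step 2, 2 at step 4, 3 at step 8, 4 at step 12).

d4 c4 b4 b3 c3 d3 d2 d1 c1 c2 b2 a2 a1 b1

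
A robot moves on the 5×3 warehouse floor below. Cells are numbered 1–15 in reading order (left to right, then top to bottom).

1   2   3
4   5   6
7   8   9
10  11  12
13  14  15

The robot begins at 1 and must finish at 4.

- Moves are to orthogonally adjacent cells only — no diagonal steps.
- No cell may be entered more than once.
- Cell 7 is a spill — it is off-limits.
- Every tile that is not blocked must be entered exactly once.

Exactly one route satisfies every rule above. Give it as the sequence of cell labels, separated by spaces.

Need to visit all 14 open cells exactly once, starting at 1 and ending at 4.
Cell 3 has only two open neighbours (6 and 2), so the path must pass straight through it: one of those is the cell it's entered from and the other is where it exits.
Route from 1: right 2 to 3, down 4 to 15, left 2 to 13, up 1 to 10, right 1 to 11, up 2 to 5, left 1 to 4 — 13 moves in all.
Check: all 14 open cells covered.

1 2 3 6 9 12 15 14 13 10 11 8 5 4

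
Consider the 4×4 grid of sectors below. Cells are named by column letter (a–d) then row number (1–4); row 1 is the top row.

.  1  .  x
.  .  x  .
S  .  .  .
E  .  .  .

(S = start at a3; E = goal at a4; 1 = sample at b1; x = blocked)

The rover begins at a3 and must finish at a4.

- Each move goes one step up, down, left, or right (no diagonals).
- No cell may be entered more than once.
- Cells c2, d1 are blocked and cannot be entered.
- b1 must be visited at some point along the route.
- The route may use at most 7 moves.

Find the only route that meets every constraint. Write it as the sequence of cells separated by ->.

The budget equals the shortest possible length, so every move has to be on a shortest route through the required cells.
Route from a3: 2× up (reaching a1), right to b1, 3× down (reaching b4), left to a4 — 7 moves in all.
Check: all required cells visited; 7 ≤ 7 moves.

a3 -> a2 -> a1 -> b1 -> b2 -> b3 -> b4 -> a4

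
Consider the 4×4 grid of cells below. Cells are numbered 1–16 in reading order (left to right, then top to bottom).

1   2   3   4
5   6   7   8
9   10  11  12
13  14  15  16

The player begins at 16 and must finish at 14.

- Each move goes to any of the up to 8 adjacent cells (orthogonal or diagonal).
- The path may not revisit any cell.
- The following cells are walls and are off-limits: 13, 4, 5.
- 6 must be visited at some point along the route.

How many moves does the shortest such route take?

4

Any route passes through 6 somewhere between 16 and 14. Summing Chebyshev distances along the two legs (16 → 6 → 14) gives a lower bound of 2 + 2 = 4 moves.
A route of 4 moves achieves this: 16 → 11 → 6 → 9 → 14.
Since 4 matches the lower bound, it is optimal.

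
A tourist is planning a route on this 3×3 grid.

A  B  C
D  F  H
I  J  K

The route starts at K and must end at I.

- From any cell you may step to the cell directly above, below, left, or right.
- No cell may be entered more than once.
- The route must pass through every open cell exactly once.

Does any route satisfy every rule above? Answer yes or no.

yes

One route that works: K → H → C → B → A → D → F → J → I.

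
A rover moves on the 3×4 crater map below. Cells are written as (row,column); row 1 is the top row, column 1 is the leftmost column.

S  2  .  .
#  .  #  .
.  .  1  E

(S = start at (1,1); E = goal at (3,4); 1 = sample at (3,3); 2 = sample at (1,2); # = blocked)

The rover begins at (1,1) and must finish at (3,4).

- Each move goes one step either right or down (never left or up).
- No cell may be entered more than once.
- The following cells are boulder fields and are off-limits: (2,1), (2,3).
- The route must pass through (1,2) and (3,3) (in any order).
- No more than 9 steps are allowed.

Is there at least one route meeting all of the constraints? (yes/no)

yes

One route that works: (1,1) → (1,2) → (2,2) → (3,2) → (3,3) → (3,4).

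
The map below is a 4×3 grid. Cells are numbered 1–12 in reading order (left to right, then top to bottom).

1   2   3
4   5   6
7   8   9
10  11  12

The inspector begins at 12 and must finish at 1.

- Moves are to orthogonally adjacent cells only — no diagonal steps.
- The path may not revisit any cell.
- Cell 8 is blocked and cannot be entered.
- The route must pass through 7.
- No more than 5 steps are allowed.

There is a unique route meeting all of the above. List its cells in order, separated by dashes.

12 - 11 - 10 - 7 - 4 - 1

Any route must reach 7 and still end at 1 within 5 moves, so the order of the required stops is forced.
Route from 12: 2× left (reaching 10), 3× up (reaching 1) — 5 moves in all.
Check: all required cells visited; 5 ≤ 5 moves.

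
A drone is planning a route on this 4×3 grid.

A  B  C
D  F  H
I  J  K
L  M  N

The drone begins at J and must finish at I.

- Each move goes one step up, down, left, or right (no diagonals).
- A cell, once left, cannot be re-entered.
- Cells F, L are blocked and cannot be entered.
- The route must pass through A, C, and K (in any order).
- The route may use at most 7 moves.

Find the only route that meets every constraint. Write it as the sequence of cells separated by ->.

J -> K -> H -> C -> B -> A -> D -> I

The budget equals the shortest possible length, so every move has to be on a shortest route through the required cells.
Route from J: right 1 to K, up 2 to C, left 2 to A, down 2 to I — 7 moves in all.
Check: all required cells visited; 7 ≤ 7 moves.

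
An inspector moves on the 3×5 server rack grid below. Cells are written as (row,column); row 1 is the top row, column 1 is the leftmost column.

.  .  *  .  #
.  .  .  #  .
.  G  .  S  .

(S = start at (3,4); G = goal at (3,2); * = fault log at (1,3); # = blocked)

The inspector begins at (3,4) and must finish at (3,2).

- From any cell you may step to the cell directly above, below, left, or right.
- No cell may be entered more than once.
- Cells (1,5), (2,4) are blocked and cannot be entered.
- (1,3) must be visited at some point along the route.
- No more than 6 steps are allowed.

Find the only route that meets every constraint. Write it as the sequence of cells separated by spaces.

(3,4) (3,3) (2,3) (1,3) (1,2) (2,2) (3,2)

The 6-move cap with required stops at (1,3) leaves no slack for detours.
Route from (3,4): left 1 to (3,3), up 2 to (1,3), left 1 to (1,2), down 2 to (3,2) — 6 moves in all.
Check: all required cells visited; 6 ≤ 6 moves.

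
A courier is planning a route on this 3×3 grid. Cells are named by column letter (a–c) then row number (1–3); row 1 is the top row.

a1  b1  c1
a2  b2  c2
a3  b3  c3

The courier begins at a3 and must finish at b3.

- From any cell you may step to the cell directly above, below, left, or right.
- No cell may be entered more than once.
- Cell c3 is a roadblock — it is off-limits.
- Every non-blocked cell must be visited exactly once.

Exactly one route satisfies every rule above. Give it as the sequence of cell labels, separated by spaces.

a3 a2 a1 b1 c1 c2 b2 b3

Need to visit all 8 open cells exactly once, starting at a3 and ending at b3.
Cell a1 has only two open neighbours (a2 and b1), so the path must pass straight through it: one of those is the cell it's entered from and the other is where it exits.
Route from a3: up 2 to a1, right 2 to c1, down 1 to c2, left 1 to b2, down 1 to b3 — 7 moves in all.
Check: all 8 open cells covered.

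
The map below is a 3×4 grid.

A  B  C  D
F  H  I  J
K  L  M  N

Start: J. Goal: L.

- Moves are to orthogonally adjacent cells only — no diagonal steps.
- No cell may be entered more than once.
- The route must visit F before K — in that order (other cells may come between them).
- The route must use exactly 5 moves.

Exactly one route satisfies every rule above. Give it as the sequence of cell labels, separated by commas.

J, I, H, F, K, L

The waypoints must appear in the order F, K, with no cell reused.
Route from J: 3× left (reaching F), down to K, right to L — 5 moves in all.
Check: order respected (F at step 3, K at step 4); 5 moves as required.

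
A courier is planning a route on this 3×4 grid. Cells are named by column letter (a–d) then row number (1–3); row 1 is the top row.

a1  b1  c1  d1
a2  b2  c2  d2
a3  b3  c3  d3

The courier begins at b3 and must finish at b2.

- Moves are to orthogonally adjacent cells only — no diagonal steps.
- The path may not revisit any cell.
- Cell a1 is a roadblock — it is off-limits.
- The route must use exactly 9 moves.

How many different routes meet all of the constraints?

Need simple routes of exactly 9 moves from b3 to b2 (Manhattan distance 1, so 4 moves are spent on a detour and 4 undoing it).
No route satisfies every constraint, so the count is 0.

0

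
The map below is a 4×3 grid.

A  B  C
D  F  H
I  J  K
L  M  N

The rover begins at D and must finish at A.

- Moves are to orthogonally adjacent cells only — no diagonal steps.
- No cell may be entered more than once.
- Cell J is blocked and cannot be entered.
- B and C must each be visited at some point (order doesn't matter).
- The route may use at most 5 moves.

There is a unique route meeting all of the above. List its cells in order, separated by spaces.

The budget equals the shortest possible length, so every move has to be on a shortest route through the required cells.
Route from D: right 2 to H, up 1 to C, left 2 to A — 5 moves in all.
Check: all required cells visited; 5 ≤ 5 moves.

D F H C B A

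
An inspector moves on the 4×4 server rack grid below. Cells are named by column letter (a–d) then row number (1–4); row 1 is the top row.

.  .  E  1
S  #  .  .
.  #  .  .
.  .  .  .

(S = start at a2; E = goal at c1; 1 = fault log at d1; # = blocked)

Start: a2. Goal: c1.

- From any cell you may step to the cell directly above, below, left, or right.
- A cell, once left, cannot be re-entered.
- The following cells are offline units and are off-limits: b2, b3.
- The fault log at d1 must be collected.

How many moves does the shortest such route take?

Any route passes through d1 somewhere between a2 and c1. Summing Manhattan distances along the two legs (a2 → d1 → c1) gives a lower bound of 4 + 1 = 5 moves.
The shortest route satisfying every rule uses 9 moves: a2 → a3 → a4 → b4 → c4 → c3 → c2 → d2 → d1 → c1.
The bound of 5 isn't tight here; checking systematically, no route of length 5 through 8 satisfies every constraint (on a 4-connected grid the length of any start-to-goal walk has the same parity as the Manhattan bound, so only lengths 5, 7, 9, … need checking), so 9 is the minimum.

9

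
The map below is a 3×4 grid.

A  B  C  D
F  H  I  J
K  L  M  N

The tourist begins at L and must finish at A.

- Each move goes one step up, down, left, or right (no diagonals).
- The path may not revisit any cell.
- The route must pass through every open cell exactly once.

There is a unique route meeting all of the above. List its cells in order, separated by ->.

L -> K -> F -> H -> I -> M -> N -> J -> D -> C -> B -> A

Need to visit all 12 open cells exactly once, starting at L and ending at A.
Cell N has only two open neighbours (J and M), so the path must pass straight through it: one of those is the cell it's entered from and the other is where it exits.
Route from L: left to K, up to F, 2× right (reaching I), down to M, right to N, 2× up (reaching D), 3× left (reaching A) — 11 moves in all.
Check: all 12 open cells covered.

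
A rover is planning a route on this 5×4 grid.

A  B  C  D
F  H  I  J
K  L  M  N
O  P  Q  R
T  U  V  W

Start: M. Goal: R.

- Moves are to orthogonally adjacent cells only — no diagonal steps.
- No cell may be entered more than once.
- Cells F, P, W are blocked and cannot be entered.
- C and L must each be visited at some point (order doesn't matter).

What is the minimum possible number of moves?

Any route passes through C and L in some order between M and R. Summing Manhattan distances along each leg and taking the cheapest ordering (M → L → C → R) gives a lower bound of 1 + 3 + 4 = 8 moves.
A route of 8 moves achieves this: M → L → H → B → C → I → J → N → R.
Since 8 matches the lower bound, it is optimal.

8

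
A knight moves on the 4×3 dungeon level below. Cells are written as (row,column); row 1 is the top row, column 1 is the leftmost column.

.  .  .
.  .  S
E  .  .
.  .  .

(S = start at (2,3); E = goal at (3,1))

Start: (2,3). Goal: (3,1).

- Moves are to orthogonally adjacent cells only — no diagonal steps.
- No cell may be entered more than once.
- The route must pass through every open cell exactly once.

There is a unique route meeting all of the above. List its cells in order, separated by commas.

Need to visit all 12 open cells exactly once, starting at (2,3) and ending at (3,1).
Route from (2,3): up 1 to (1,3), left 2 to (1,1), down 1 to (2,1), right 1 to (2,2), down 1 to (3,2), right 1 to (3,3), down 1 to (4,3), left 2 to (4,1), up 1 to (3,1) — 11 moves in all.
Check: all 12 open cells covered.

(2,3), (1,3), (1,2), (1,1), (2,1), (2,2), (3,2), (3,3), (4,3), (4,2), (4,1), (3,1)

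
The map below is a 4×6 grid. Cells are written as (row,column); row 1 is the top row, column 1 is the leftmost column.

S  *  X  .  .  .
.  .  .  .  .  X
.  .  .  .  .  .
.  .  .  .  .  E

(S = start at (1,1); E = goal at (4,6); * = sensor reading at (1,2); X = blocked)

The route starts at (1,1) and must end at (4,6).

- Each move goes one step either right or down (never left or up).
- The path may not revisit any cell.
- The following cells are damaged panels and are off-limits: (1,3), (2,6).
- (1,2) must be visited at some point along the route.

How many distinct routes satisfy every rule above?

A right/down-only route from (1,1) to (4,6) makes exactly 3 down-moves and 5 right-moves in some order.
With no other constraints that would be C(8,3) = 56 routes.
Split at (1,2) and multiply the segment counts (each segment already excludes blocked cells): (1,1)→(1,2): 1; (1,2)→(4,6): 14; product = 14.
That gives 14 routes.

14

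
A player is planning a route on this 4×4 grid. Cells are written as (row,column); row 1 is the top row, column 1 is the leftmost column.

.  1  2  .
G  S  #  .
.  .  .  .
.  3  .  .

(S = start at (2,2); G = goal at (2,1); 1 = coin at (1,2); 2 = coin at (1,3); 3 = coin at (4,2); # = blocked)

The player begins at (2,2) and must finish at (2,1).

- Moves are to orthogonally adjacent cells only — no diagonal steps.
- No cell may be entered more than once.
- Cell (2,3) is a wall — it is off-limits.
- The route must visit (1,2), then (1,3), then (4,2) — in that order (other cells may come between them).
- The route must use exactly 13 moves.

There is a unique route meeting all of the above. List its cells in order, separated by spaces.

(2,2) (1,2) (1,3) (1,4) (2,4) (3,4) (4,4) (4,3) (3,3) (3,2) (4,2) (4,1) (3,1) (2,1)

The waypoints must appear in the order (1,2), (1,3), (4,2), with no cell reused.
Route from (2,2): up 1 to (1,2), right 2 to (1,4), down 3 to (4,4), left 1 to (4,3), up 1 to (3,3), left 1 to (3,2), down 1 to (4,2), left 1 to (4,1), up 2 to (2,1) — 13 moves in all.
Check: order respected (1 at step 1, 2 at step 2, 3 at step 10); 13 moves as required.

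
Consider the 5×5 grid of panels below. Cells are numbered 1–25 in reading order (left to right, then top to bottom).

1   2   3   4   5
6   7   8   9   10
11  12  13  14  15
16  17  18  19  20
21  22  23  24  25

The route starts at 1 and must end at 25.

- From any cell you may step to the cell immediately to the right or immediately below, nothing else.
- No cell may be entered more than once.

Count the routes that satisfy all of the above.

70

A right/down-only route from 1 to 25 makes exactly 4 down-moves and 4 right-moves in some order.
With no other constraints that would be C(8,4) = 70 routes.
That gives 70 routes.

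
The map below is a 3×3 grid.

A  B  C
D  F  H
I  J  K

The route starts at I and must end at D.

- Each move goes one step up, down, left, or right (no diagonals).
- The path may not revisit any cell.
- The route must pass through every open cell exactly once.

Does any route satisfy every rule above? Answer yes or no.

Colour the cells like a checkerboard: each orthogonal step flips colour, so a Hamiltonian route alternates colours. Here there are 5 cells of one colour and 4 of the other, with start on the opposite colour to the goal — the counts and endpoints can't be arranged into an alternating sequence of length 9, so no Hamiltonian route exists.

no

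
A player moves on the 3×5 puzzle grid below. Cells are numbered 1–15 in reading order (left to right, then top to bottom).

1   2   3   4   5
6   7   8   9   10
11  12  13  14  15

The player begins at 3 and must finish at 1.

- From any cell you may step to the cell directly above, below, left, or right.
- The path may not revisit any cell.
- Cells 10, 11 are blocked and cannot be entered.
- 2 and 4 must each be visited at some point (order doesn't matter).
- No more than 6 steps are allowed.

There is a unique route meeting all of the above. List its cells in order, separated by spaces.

The budget equals the shortest possible length, so every move has to be on a shortest route through the required cells.
Route from 3: right 1 to 4, down 1 to 9, left 2 to 7, up 1 to 2, left 1 to 1 — 6 moves in all.
Check: all required cells visited; 6 ≤ 6 moves.

3 4 9 8 7 2 1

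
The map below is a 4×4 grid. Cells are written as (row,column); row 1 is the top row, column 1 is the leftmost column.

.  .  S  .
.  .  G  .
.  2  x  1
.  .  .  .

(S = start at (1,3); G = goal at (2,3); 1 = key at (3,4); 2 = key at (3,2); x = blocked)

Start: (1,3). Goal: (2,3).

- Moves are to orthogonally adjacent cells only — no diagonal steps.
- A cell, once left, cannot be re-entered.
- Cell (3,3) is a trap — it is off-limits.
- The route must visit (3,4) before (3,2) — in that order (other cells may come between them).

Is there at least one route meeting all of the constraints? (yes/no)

yes

One route that works: (1,3) → (1,4) → (2,4) → (3,4) → (4,4) → (4,3) → (4,2) → (3,2) → (2,2) → (2,3).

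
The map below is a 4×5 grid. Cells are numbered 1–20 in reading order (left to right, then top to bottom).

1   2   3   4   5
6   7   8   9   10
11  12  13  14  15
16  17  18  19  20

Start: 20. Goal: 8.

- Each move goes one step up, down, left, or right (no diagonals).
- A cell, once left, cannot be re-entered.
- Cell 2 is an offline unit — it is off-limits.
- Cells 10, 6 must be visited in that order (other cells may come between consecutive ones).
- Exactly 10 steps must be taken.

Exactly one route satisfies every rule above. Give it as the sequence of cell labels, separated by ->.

20 -> 15 -> 10 -> 9 -> 14 -> 13 -> 12 -> 11 -> 6 -> 7 -> 8

The waypoints must appear in the order 10, 6, with no cell reused.
Route from 20: 2× up (reaching 10), left to 9, down to 14, 3× left (reaching 11), up to 6, 2× right (reaching 8) — 10 moves in all.
Check: order respected (10 at step 2, 6 at step 8); 10 moves as required.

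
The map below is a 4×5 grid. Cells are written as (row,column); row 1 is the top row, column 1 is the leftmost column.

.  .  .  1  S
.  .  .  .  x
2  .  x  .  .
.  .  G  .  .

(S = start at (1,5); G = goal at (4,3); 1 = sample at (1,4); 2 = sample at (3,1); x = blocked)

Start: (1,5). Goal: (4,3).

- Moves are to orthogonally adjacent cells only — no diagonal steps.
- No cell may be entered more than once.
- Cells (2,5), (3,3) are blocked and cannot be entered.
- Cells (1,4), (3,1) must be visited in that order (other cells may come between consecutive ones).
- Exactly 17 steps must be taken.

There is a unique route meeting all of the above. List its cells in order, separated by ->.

The waypoints must appear in the order (1,4), (3,1), with no cell reused.
Route from (1,5): left 4 to (1,1), down 3 to (4,1), right 1 to (4,2), up 2 to (2,2), right 2 to (2,4), down 1 to (3,4), right 1 to (3,5), down 1 to (4,5), left 2 to (4,3) — 17 moves in all.
Check: order respected (1 at step 1, 2 at step 6); 17 moves as required.

(1,5) -> (1,4) -> (1,3) -> (1,2) -> (1,1) -> (2,1) -> (3,1) -> (4,1) -> (4,2) -> (3,2) -> (2,2) -> (2,3) -> (2,4) -> (3,4) -> (3,5) -> (4,5) -> (4,4) -> (4,3)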